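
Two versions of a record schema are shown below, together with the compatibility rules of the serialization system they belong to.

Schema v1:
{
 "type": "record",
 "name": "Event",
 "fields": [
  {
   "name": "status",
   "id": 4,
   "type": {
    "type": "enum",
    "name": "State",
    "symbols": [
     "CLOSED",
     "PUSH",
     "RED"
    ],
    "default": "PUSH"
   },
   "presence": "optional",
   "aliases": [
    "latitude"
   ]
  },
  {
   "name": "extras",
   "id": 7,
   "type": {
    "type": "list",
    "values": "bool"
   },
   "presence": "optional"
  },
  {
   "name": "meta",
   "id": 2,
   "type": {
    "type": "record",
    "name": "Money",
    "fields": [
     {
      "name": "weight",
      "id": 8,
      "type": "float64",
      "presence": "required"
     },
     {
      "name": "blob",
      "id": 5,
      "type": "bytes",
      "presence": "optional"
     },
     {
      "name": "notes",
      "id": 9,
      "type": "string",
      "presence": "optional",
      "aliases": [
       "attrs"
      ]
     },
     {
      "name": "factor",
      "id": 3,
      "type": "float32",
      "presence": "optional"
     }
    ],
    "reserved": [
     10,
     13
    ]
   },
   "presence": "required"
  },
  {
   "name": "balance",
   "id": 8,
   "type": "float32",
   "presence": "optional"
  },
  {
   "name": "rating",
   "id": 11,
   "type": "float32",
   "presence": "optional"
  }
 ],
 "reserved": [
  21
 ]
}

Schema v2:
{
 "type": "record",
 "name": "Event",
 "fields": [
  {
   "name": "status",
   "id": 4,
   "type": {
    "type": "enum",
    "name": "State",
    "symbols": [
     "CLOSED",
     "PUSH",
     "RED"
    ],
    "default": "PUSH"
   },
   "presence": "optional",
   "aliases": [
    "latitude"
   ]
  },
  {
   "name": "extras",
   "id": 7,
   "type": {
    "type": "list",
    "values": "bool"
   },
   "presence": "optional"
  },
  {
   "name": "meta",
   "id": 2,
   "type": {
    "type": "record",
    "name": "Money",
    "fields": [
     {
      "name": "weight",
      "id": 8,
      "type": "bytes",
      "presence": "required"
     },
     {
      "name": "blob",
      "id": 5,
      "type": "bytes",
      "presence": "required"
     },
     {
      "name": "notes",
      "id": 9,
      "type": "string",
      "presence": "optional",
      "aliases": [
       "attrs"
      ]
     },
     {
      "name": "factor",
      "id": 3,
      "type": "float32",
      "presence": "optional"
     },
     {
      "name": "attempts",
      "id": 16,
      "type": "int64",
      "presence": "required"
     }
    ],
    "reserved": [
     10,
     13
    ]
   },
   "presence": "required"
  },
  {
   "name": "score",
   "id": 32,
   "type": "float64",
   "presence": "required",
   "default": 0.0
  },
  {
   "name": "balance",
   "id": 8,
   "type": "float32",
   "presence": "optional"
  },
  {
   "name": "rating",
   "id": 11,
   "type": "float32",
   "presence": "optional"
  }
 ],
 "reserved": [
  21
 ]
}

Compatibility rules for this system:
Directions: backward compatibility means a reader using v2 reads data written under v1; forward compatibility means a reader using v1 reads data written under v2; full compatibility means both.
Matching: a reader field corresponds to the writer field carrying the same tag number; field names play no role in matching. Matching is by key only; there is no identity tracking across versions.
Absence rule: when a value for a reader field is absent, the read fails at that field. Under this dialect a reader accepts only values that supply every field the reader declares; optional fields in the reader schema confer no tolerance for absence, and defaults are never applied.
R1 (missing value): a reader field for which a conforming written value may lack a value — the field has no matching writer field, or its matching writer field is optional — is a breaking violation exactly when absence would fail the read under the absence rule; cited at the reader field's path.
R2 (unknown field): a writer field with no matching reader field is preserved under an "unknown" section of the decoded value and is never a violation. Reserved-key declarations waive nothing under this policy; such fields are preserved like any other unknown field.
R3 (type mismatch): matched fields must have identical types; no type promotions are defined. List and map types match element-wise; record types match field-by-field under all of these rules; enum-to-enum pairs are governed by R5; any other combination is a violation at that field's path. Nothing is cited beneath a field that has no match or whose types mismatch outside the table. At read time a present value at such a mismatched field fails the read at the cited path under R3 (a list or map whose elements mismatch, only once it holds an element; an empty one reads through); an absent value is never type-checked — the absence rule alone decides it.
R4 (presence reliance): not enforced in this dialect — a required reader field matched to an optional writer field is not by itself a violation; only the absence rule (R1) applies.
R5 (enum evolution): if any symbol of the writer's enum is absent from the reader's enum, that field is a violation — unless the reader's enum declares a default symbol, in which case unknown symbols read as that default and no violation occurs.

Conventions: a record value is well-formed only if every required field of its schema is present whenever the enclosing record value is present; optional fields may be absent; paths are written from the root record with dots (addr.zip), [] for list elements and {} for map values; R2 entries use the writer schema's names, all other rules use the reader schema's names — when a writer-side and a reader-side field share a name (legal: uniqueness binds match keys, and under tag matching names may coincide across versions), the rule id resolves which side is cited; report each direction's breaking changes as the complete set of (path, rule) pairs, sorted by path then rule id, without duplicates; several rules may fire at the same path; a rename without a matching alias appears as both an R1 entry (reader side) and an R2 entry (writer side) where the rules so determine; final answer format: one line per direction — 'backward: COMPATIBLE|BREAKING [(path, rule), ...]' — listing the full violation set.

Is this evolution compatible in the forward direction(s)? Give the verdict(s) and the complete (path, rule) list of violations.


forward: BREAKING [(balance, R1), (extras, R1), (meta.factor, R1), (meta.notes, R1), (meta.weight, R3), (rating, R1), (status, R1)]

each type pair in Event: writer, then reader
forward for Event (reader v1, writer v2):
  status <- status (State -> State, writer optional)
  extras <- extras (list<bool> -> list<bool>, writer optional)
  meta <- meta (Money -> Money, writer required)
  balance <- balance (float32 -> float32, writer optional)
  rating <- rating (float32 -> float32, writer optional)
  writer field score has no reader counterpart
  meta.weight <- meta.weight (bytes -> float64, writer required)
  meta.blob <- meta.blob (bytes -> bytes, writer required)
  meta.notes <- meta.notes (string -> string, writer optional)
  meta.factor <- meta.factor (float32 -> float32, writer optional)
  writer field meta.attempts has no reader counterpart
  R1 fires at balance
  R1 fires at extras
  R1 fires at meta.factor
  R1 fires at meta.notes
  R3 fires at meta.weight
  R1 fires at rating
  R1 fires at status
  => forward: BREAKING (7)
the other Event changes do not affect what is asked:
  added field attempts to record Money: required int64, tag 16 (in v2 it sits last) -> its effect on Event is confined to the backward direction, not asked
  added field score to record Event: required float64, tag 32, default 0.0 (in v2 it sits immediately before balance) -> its effect on Event is confined to the backward direction, not asked


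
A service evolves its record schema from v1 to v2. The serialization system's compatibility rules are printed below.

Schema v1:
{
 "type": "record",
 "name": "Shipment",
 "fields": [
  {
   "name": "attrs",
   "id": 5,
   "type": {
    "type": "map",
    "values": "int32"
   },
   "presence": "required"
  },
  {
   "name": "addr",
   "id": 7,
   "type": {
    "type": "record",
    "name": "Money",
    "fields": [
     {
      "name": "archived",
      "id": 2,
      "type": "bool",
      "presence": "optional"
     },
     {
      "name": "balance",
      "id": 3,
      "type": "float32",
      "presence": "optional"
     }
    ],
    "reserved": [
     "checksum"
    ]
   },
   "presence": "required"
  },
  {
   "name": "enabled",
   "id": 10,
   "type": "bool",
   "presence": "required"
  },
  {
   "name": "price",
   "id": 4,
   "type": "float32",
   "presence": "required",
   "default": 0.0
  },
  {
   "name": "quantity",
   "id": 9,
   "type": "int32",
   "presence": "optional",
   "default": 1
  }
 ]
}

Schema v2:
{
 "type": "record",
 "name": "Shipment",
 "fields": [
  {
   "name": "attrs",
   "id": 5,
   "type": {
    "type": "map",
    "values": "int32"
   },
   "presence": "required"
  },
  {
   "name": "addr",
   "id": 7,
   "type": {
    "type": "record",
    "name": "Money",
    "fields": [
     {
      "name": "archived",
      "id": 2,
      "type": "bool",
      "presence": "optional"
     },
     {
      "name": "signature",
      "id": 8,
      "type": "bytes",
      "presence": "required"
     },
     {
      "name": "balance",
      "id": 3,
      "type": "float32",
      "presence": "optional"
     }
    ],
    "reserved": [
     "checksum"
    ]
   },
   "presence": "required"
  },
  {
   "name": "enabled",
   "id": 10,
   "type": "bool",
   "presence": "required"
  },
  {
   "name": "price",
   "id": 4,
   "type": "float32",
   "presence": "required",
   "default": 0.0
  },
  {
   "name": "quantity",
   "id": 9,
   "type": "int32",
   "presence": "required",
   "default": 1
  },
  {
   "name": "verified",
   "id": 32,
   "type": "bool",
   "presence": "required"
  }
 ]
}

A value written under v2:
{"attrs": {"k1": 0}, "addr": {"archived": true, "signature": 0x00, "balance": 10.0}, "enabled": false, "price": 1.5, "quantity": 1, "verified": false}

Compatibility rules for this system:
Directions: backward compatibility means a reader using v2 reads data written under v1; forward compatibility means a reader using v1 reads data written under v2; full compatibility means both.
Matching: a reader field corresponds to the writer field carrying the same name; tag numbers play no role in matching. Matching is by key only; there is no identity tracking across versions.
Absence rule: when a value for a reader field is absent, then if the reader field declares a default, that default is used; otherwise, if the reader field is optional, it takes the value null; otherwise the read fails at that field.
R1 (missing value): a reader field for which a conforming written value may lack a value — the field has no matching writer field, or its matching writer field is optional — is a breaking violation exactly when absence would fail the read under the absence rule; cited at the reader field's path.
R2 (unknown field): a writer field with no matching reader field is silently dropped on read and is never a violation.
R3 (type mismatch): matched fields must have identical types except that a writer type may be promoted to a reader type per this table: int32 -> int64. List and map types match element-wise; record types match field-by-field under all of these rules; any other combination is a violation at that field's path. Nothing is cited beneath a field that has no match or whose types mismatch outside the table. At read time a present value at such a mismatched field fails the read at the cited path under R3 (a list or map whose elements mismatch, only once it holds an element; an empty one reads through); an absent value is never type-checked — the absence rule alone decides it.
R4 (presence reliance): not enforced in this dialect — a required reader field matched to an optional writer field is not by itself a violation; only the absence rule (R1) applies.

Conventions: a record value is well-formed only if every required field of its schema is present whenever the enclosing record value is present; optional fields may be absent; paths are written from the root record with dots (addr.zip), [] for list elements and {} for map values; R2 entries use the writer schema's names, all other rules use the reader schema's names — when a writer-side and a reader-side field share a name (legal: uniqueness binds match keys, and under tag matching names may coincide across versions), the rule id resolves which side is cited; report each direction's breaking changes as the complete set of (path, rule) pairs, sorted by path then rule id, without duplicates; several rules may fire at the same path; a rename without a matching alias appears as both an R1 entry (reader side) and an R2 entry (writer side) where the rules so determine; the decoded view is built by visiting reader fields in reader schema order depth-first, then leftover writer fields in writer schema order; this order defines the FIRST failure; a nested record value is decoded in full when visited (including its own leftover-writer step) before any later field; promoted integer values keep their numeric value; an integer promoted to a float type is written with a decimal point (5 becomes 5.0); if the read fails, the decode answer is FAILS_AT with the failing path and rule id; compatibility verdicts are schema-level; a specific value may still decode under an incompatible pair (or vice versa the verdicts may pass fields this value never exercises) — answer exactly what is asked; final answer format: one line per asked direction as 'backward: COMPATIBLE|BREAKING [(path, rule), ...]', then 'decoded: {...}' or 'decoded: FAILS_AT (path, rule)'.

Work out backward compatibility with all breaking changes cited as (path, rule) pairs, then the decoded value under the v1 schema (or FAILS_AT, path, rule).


backward: BREAKING [(addr.signature, R1), (verified, R1)]; decoded: {"attrs": {"k1": 0}, "addr": {"archived": true, "balance": 10.0}, "enabled": false, "price": 1.5, "quantity": 1}

arrows below run writer -> reader for Shipment
backward on Shipment — v2 reading data written by v1:
  attrs: map<string, int32> -> map<string, int32>, writer required; from attrs
  addr: Money -> Money, writer required; from addr
  enabled: bool -> bool, writer required; from enabled
  price: float32 -> float32, writer required; from price
  quantity: int32 -> int32, writer optional; from quantity
  verified has no writer counterpart
  addr.archived: bool -> bool, writer optional; from addr.archived
  addr.signature has no writer counterpart
  addr.balance: float32 -> float32, writer optional; from addr.balance
  violation R1 at addr.signature
  violation R1 at verified
  => backward verdict for Shipment: BREAKING, 2 violation(s)
migrating the Shipment value to v1:
  attrs := {"k1": 0}
  addr.archived := true
  addr.balance := 10.0
  writer addr.signature: unmatched, discarded
  enabled := false
  price := 1.5
  quantity := 1
  writer verified: unmatched, discarded
  => decoded: {"attrs": {"k1": 0}, "addr": {"archived": true, "balance": 10.0}, "enabled": false, "price": 1.5, "quantity": 1}
checking off the Shipment differences that do not matter here:
  field quantity in record Shipment: optional changed to required -> triggers nothing under Shipment's printed rules — same verdict


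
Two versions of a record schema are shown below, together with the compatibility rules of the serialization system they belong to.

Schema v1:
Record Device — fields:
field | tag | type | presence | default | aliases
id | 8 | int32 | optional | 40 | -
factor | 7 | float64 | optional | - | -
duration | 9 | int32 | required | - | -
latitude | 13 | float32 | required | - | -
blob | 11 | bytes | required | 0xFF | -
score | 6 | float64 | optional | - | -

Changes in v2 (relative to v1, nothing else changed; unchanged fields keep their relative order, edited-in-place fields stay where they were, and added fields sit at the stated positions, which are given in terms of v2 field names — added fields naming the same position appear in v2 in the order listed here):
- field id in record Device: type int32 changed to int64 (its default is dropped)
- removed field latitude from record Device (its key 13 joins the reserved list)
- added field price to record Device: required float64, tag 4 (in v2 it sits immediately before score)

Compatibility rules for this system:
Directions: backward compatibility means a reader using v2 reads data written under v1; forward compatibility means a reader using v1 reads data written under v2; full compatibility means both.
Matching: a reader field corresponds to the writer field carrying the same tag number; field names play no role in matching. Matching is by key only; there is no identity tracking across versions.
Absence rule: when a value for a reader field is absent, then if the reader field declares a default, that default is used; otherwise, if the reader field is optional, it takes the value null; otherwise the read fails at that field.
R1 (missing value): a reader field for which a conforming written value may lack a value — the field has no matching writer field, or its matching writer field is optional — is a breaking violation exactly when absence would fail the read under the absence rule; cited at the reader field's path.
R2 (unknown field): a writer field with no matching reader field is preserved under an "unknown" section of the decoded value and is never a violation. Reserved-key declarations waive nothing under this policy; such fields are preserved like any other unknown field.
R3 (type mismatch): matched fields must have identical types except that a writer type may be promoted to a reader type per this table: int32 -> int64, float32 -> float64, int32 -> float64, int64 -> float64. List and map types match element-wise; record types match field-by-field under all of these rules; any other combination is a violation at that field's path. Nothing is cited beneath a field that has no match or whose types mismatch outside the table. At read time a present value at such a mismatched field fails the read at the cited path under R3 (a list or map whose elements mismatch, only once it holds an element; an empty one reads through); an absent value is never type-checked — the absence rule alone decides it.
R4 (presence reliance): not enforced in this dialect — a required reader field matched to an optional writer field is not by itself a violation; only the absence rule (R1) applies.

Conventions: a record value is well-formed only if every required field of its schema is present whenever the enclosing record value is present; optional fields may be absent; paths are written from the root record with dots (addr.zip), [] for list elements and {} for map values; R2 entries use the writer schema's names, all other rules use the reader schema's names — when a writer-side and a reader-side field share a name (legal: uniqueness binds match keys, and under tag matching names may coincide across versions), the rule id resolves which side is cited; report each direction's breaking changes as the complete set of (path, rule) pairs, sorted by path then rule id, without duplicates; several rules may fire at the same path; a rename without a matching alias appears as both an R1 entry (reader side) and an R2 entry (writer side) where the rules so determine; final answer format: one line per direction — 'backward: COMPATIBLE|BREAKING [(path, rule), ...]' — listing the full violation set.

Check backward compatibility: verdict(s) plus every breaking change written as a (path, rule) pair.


each type pair in Device: writer, then reader
backward on Device — v2 reading data written by v1:
  id: int32 -> int64, writer optional; from id
  factor: float64 -> float64, writer optional; from factor
  duration: int32 -> int32, writer required; from duration
  blob: bytes -> bytes, writer required; from blob
  no writer field matches reader price
  score: float64 -> float64, writer optional; from score
  leftover writer field: latitude
  violation R1 at price
  backward on Device therefore BREAKING (1)
the other Device changes do not affect what is asked:
  field id in record Device: type int32 changed to int64 (its default is dropped) -> fires only in the forward direction of Device, which is not asked here
  removed field latitude from record Device (its key 13 joins the reserved list) -> fires only in the forward direction of Device, which is not asked here

backward: BREAKING [(price, R1)]


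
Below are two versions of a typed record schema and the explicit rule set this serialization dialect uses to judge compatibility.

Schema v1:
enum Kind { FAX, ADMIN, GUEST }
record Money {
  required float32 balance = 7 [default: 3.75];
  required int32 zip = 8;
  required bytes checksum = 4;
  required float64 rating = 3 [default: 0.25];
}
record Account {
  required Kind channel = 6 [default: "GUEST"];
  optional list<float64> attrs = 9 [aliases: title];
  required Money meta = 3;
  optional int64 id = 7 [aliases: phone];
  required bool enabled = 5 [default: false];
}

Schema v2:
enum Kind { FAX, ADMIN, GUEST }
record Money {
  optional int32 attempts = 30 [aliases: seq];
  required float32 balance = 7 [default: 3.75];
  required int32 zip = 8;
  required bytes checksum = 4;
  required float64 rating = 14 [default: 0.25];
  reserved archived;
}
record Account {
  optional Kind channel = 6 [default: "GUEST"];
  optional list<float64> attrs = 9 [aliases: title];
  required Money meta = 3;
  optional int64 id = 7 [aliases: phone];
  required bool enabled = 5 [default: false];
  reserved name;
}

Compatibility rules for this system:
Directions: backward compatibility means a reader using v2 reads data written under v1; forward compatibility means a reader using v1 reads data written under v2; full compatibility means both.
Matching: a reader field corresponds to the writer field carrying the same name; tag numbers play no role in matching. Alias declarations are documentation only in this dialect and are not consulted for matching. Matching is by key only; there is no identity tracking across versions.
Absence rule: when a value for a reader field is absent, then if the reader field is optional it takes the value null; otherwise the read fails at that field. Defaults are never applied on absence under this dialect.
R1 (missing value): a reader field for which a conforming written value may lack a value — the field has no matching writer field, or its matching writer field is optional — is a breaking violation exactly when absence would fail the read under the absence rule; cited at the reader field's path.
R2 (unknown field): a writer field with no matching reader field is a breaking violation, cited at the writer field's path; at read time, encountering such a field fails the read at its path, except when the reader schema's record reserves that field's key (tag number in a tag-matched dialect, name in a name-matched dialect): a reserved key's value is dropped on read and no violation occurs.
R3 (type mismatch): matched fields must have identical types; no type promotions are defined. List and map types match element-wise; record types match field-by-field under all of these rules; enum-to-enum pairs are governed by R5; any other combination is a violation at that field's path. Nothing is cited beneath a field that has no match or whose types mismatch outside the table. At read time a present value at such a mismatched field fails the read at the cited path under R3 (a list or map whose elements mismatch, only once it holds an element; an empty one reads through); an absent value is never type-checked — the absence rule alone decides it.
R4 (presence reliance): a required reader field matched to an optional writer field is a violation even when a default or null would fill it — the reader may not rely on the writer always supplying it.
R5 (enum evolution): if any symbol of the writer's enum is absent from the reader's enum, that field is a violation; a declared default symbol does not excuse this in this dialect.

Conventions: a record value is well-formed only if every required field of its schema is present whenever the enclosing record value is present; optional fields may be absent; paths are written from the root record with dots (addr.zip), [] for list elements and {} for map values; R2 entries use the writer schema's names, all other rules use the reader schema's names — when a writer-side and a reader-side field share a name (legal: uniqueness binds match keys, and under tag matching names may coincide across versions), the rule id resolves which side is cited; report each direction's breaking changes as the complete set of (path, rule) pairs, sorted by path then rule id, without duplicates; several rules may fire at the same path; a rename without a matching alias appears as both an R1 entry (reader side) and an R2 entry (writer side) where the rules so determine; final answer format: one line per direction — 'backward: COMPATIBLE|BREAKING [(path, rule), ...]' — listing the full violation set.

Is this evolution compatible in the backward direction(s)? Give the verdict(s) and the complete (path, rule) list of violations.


backward: COMPATIBLE []

each type pair in Account: writer, then reader
backward pass over Account, reader schema v2, writer schema v1:
  writer required, Kind -> Kind: reader channel maps from writer channel
  writer optional, list<float64> -> list<float64>: reader attrs maps from writer attrs
  writer required, Money -> Money: reader meta maps from writer meta
  writer optional, int64 -> int64: reader id maps from writer id
  writer required, bool -> bool: reader enabled maps from writer enabled
  meta.attempts: no writer-side match
  writer required, float32 -> float32: reader meta.balance maps from writer meta.balance
  writer required, int32 -> int32: reader meta.zip maps from writer meta.zip
  writer required, bytes -> bytes: reader meta.checksum maps from writer meta.checksum
  writer required, float64 -> float64: reader meta.rating maps from writer meta.rating
  => backward: COMPATIBLE
the other Account changes do not affect what is asked:
  added field attempts to record Money: optional int32, tag 30 (in v2 it sits immediately before balance) -> affects forward compatibility only, which is not asked
  field channel in record Account: required changed to optional -> affects forward compatibility only, which is not asked
  field rating in record Money: tag 3 changed to 14 -> triggers nothing under Account's printed rules — same verdict


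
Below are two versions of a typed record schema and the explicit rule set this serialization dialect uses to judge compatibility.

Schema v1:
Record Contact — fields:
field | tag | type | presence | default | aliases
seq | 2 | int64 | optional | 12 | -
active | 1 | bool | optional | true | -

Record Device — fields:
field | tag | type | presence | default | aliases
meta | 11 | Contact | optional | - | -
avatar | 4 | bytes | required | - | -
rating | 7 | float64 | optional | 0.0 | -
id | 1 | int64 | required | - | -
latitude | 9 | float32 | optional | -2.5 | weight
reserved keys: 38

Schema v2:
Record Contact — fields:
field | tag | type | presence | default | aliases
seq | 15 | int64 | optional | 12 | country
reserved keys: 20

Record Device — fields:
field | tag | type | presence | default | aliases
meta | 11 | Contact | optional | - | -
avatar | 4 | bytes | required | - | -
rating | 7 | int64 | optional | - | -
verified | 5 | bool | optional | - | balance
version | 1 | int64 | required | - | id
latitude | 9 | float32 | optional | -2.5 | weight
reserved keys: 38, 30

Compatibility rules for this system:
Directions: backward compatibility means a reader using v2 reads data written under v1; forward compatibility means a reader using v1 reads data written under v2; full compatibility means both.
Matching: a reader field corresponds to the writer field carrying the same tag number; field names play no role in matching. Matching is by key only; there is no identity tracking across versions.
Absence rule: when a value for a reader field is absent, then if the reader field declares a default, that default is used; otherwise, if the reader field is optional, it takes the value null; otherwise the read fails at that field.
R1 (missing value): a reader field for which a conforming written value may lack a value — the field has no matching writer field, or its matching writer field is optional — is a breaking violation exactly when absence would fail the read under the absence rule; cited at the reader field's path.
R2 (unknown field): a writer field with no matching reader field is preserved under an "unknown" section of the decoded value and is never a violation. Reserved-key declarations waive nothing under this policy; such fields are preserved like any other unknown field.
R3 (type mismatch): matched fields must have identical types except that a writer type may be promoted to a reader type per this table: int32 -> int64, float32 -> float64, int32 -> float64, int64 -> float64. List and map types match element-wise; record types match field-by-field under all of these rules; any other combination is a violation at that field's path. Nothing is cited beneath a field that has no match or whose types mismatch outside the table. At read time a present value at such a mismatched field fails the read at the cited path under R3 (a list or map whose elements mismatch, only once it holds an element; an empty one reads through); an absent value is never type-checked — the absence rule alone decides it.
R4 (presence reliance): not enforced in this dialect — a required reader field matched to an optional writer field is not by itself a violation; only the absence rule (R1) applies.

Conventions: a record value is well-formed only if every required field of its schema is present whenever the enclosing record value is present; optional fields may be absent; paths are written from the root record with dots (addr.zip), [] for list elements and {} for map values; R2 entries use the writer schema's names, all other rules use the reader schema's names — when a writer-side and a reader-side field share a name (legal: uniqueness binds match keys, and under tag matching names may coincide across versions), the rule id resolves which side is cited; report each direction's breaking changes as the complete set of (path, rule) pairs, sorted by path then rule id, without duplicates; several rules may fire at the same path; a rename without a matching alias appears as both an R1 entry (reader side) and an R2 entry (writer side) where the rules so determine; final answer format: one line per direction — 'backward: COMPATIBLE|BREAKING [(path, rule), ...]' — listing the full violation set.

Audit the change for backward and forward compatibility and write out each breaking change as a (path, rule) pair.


backward: BREAKING [(rating, R3)]; forward: COMPATIBLE []

each type pair in Device: writer, then reader
backward analysis of Device with v2 as reader and v1 as writer:
  writer optional, Contact -> Contact: reader meta maps from writer meta
  writer required, bytes -> bytes: reader avatar maps from writer avatar
  writer optional, float64 -> int64: reader rating maps from writer rating
  no writer field matches reader verified
  writer required, int64 -> int64: reader version maps from writer id
  writer optional, float32 -> float32: reader latitude maps from writer latitude
  no writer field matches reader meta.seq
  leftover writer field: meta.seq
  leftover writer field: meta.active
  rule R3 violated at rating
  => 1 violation(s): backward is BREAKING for Device
forward analysis of Device with v1 as reader and v2 as writer:
  writer optional, Contact -> Contact: reader meta maps from writer meta
  writer required, bytes -> bytes: reader avatar maps from writer avatar
  writer optional, int64 -> float64: reader rating maps from writer rating
  writer required, int64 -> int64: reader id maps from writer version
  writer optional, float32 -> float32: reader latitude maps from writer latitude
  leftover writer field: verified
  no writer field matches reader meta.seq
  no writer field matches reader meta.active
  leftover writer field: meta.seq
  => no violations; forward on Device: COMPATIBLE


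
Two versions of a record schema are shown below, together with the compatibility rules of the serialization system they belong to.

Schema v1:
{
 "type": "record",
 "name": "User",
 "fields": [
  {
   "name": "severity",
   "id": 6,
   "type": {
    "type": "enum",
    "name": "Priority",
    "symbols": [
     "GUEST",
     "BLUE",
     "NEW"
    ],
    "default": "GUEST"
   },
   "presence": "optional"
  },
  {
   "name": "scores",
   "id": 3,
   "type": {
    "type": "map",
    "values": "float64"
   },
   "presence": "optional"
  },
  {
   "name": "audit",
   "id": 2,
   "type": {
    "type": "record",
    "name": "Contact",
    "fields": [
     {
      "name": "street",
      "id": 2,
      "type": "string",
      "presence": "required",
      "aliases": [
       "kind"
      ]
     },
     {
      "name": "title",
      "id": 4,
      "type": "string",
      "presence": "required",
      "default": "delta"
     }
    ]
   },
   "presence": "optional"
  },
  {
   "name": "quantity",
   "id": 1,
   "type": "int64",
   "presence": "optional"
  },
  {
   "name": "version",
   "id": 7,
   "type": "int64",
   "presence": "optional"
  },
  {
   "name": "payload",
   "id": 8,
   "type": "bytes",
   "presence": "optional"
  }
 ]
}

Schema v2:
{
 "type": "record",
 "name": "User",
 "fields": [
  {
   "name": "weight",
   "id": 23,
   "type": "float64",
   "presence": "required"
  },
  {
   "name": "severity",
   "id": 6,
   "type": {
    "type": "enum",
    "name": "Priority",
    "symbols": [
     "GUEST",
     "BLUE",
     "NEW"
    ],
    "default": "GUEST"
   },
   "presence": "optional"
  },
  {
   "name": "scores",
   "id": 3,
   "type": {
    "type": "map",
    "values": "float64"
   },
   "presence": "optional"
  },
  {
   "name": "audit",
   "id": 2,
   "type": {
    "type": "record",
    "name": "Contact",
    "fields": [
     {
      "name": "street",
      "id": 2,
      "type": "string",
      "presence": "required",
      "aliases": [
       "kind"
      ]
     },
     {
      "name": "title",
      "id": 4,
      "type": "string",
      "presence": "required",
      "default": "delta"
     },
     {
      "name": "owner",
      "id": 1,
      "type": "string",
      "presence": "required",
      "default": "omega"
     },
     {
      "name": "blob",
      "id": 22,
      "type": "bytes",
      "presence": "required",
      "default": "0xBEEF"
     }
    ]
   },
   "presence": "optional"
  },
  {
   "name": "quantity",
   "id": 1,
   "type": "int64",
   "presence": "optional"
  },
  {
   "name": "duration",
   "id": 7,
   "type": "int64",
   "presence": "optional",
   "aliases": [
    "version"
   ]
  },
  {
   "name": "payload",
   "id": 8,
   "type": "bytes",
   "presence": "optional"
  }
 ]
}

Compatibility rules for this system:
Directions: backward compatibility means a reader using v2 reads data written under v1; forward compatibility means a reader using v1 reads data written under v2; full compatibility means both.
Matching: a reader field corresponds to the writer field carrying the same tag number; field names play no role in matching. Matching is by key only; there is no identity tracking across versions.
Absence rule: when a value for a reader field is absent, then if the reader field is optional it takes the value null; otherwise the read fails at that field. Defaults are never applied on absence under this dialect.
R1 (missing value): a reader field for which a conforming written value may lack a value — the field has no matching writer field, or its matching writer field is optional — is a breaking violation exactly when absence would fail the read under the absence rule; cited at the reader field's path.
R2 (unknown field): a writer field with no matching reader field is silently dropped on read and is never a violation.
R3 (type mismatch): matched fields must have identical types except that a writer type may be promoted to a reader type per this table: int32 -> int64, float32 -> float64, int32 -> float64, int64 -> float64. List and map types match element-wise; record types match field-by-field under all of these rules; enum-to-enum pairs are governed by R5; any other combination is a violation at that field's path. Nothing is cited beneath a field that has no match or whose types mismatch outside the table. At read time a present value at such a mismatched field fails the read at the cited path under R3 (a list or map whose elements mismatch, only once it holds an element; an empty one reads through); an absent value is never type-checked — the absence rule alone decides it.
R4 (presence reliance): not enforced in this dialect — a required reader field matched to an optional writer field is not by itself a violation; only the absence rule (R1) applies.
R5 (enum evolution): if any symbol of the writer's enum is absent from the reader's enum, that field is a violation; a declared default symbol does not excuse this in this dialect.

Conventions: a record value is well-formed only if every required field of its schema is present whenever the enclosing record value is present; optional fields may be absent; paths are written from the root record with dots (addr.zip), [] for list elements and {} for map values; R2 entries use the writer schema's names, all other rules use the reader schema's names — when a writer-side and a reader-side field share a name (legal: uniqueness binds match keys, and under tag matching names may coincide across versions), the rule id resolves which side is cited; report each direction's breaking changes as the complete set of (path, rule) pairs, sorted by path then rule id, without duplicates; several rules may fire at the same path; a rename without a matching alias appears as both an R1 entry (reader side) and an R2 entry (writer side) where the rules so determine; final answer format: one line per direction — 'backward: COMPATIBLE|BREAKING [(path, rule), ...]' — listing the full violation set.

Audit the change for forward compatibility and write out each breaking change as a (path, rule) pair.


arrows below run writer -> reader for User
checking forward for User: reader v1 against writer v2:
  severity: Priority -> Priority, writer optional; from severity
  scores: map<string, float64> -> map<string, float64>, writer optional; from scores
  audit: Contact -> Contact, writer optional; from audit
  quantity: int64 -> int64, writer optional; from quantity
  version: int64 -> int64, writer optional; from duration
  payload: bytes -> bytes, writer optional; from payload
  writer weight: unknown to reader
  audit.street: string -> string, writer required; from audit.street
  audit.title: string -> string, writer required; from audit.title
  writer audit.owner: unknown to reader
  writer audit.blob: unknown to reader
  => forward verdict for User: COMPATIBLE, no violations
the rest of the User diff is inert for this question:
  renamed field version to duration in record User (alias version declared on the renamed field) -> fires no rule on User, leaving the asked answer as it is
  added field blob to record Contact: required bytes, tag 22, default 0xBEEF (in v2 it sits last) -> fires only in the backward direction of User, which is not asked here
  added field weight to record User: required float64, tag 23 (in v2 it sits immediately before severity) -> fires only in the backward direction of User, which is not asked here
  added field owner to record Contact: required string, tag 1, default "omega" (in v2 it sits last) -> fires only in the backward direction of User, which is not asked here

forward: COMPATIBLE []


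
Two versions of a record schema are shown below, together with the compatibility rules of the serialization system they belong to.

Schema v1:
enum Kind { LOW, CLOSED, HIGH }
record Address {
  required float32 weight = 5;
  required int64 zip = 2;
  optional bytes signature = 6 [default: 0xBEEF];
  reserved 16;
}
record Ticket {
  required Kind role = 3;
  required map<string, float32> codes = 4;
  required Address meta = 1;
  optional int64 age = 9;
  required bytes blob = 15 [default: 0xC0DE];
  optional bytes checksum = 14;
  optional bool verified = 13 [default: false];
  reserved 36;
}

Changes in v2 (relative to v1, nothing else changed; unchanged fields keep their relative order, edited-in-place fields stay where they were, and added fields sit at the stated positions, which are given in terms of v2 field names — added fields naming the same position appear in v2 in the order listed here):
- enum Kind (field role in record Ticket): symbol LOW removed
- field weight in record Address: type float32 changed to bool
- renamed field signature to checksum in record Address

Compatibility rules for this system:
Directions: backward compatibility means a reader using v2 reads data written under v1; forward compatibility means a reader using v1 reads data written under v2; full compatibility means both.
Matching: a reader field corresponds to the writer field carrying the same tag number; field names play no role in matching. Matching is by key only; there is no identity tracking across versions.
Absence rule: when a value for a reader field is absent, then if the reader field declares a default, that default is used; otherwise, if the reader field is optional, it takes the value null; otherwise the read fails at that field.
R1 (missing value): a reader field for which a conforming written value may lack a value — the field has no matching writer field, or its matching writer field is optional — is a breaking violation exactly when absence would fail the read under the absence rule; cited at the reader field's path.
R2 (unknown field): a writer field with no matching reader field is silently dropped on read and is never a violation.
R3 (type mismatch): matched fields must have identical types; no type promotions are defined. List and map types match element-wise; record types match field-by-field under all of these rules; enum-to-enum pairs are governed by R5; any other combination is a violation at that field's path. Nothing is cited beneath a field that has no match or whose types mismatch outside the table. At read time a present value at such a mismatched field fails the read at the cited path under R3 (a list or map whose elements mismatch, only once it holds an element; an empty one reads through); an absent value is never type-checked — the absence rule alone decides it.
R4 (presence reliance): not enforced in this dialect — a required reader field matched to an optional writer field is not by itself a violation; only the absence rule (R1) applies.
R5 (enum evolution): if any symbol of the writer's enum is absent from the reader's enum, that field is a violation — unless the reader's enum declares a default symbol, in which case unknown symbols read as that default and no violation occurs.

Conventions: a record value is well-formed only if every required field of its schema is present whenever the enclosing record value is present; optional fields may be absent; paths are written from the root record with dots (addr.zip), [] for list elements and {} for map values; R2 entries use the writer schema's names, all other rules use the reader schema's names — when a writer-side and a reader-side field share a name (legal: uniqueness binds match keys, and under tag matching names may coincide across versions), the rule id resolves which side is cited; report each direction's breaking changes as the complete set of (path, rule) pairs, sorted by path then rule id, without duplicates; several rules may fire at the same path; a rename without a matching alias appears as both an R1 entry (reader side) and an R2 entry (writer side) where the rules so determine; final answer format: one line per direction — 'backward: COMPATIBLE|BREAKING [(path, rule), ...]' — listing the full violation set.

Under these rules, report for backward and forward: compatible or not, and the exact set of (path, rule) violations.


backward: BREAKING [(meta.weight, R3), (role, R5)]; forward: BREAKING [(meta.weight, R3)]

in Ticket below, arrows point writer -> reader
backward analysis of Ticket with v2 as reader and v1 as writer:
  Kind -> Kind, writer required: role aligns to role
  map<string, float32> -> map<string, float32>, writer required: codes aligns to codes
  Address -> Address, writer required: meta aligns to meta
  int64 -> int64, writer optional: age aligns to age
  bytes -> bytes, writer required: blob aligns to blob
  bytes -> bytes, writer optional: checksum aligns to checksum
  bool -> bool, writer optional: verified aligns to verified
  float32 -> bool, writer required: meta.weight aligns to meta.weight
  int64 -> int64, writer required: meta.zip aligns to meta.zip
  bytes -> bytes, writer optional: meta.checksum aligns to meta.signature
  R3 fires at meta.weight
  R5 fires at role
  backward on Ticket therefore BREAKING (2)
forward analysis of Ticket with v1 as reader and v2 as writer:
  Kind -> Kind, writer required: role aligns to role
  map<string, float32> -> map<string, float32>, writer required: codes aligns to codes
  Address -> Address, writer required: meta aligns to meta
  int64 -> int64, writer optional: age aligns to age
  bytes -> bytes, writer required: blob aligns to blob
  bytes -> bytes, writer optional: checksum aligns to checksum
  bool -> bool, writer optional: verified aligns to verified
  bool -> float32, writer required: meta.weight aligns to meta.weight
  int64 -> int64, writer required: meta.zip aligns to meta.zip
  bytes -> bytes, writer optional: meta.signature aligns to meta.checksum
  R3 fires at meta.weight
  forward on Ticket therefore BREAKING (1)
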